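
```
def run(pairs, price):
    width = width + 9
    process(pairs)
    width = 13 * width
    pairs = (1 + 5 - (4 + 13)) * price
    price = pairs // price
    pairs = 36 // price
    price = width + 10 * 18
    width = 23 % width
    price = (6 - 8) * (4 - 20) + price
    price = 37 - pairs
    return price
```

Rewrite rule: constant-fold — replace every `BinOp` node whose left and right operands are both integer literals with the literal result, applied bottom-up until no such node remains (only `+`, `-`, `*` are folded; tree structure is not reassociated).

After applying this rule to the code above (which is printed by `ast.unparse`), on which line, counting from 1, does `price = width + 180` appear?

8

Transformed code:
def run(pairs, price):
    width = width + 9
    process(pairs)
    width = 13 * width
    pairs = -11 * price
    price = pairs // price
    pairs = 36 // price
    price = width + 180
    width = 23 % width
    price = 32 + price
    price = 37 - pairs
    return price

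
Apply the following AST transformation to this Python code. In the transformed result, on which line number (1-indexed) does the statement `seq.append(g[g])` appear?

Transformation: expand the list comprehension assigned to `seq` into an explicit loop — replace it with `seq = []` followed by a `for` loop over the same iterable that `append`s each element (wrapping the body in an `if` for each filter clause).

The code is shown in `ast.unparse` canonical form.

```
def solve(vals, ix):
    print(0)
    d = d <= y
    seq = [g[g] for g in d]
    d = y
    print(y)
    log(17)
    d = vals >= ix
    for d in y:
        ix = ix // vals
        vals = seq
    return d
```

Transformed code:
def solve(vals, ix):
    print(0)
    d = d <= y
    seq = []
    for g in d:
        seq.append(g[g])
    d = y
    print(y)
    log(17)
    d = vals >= ix
    for d in y:
        ix = ix // vals
        vals = seq
    return d

6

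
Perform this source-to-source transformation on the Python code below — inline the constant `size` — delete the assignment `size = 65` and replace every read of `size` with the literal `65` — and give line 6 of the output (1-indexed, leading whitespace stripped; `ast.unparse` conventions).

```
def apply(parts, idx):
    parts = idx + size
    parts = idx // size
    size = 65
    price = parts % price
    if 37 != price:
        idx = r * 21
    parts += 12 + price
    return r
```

Transformed code:
def apply(parts, idx):
    parts = idx + 65
    parts = idx // 65
    price = parts % price
    if 37 != price:
        idx = r * 21
    parts += 12 + price
    return r

idx = r * 21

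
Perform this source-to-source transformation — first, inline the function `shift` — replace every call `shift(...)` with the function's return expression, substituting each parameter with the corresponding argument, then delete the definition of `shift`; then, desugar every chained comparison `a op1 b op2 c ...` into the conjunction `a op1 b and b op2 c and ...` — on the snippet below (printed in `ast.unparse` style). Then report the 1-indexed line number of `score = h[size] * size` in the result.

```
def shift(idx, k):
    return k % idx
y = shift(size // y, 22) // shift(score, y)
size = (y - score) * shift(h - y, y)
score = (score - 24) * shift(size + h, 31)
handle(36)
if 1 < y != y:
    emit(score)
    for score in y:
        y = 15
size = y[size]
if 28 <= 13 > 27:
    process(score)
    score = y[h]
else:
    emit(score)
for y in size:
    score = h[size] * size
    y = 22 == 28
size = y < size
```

16

Transformed code:
y = 22 % (size // y) // (y % score)
size = (y - score) * (y % (h - y))
score = (score - 24) * (31 % (size + h))
handle(36)
if 1 < y and y != y:
    emit(score)
    for score in y:
        y = 15
size = y[size]
if 28 <= 13 and 13 > 27:
    process(score)
    score = y[h]
else:
    emit(score)
for y in size:
    score = h[size] * size
    y = 22 == 28
size = y < size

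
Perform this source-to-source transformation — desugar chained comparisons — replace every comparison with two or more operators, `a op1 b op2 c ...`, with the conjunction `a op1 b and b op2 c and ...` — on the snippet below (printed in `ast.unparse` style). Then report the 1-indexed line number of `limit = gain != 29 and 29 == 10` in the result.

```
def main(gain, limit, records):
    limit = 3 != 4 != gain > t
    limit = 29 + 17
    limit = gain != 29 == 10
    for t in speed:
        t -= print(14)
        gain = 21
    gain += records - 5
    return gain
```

Transformed code:
def main(gain, limit, records):
    limit = 3 != 4 and 4 != gain and (gain > t)
    limit = 29 + 17
    limit = gain != 29 and 29 == 10
    for t in speed:
        t -= print(14)
        gain = 21
    gain += records - 5
    return gain

4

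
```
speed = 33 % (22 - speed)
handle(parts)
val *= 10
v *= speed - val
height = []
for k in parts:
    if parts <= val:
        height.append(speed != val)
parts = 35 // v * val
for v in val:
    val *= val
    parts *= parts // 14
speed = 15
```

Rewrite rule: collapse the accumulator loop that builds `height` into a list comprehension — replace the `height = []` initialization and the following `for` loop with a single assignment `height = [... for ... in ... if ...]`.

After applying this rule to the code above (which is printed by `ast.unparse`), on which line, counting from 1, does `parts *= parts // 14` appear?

9

Transformed code:
speed = 33 % (22 - speed)
handle(parts)
val *= 10
v *= speed - val
height = [speed != val for k in parts if parts <= val]
parts = 35 // v * val
for v in val:
    val *= val
    parts *= parts // 14
speed = 15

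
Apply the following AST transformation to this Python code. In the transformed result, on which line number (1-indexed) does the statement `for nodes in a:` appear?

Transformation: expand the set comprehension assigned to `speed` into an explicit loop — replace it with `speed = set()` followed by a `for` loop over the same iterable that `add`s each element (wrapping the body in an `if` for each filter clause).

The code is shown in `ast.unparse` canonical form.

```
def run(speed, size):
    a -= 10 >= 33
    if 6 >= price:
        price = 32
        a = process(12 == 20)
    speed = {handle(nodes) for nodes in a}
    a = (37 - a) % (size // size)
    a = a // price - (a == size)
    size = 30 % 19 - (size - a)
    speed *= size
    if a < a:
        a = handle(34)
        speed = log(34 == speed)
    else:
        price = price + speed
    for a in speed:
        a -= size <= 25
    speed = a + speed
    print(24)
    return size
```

Transformed code:
def run(speed, size):
    a -= 10 >= 33
    if 6 >= price:
        price = 32
        a = process(12 == 20)
    speed = set()
    for nodes in a:
        speed.add(handle(nodes))
    a = (37 - a) % (size // size)
    a = a // price - (a == size)
    size = 30 % 19 - (size - a)
    speed *= size
    if a < a:
        a = handle(34)
        speed = log(34 == speed)
    else:
        price = price + speed
    for a in speed:
        a -= size <= 25
    speed = a + speed
    print(24)
    return size

7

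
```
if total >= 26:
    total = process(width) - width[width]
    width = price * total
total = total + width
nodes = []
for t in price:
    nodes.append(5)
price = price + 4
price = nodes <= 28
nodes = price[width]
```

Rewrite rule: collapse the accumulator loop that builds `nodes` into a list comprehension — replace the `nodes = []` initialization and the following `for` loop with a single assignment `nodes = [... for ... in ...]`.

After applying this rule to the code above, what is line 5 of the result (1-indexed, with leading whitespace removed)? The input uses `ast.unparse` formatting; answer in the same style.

Transformed code:
if total >= 26:
    total = process(width) - width[width]
    width = price * total
total = total + width
nodes = [5 for t in price]
price = price + 4
price = nodes <= 28
nodes = price[width]

nodes = [5 for t in price]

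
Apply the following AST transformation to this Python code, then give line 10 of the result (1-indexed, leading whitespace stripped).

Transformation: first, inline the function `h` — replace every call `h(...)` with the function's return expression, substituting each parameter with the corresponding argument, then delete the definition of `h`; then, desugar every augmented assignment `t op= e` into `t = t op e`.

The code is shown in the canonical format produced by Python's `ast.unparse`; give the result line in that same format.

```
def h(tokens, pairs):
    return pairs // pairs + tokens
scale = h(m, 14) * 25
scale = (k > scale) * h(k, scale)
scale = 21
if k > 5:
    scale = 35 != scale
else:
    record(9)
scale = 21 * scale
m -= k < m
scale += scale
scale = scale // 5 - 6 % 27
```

Transformed code:
scale = (14 // 14 + m) * 25
scale = (k > scale) * (scale // scale + k)
scale = 21
if k > 5:
    scale = 35 != scale
else:
    record(9)
scale = 21 * scale
m = m - (k < m)
scale = scale + scale
scale = scale // 5 - 6 % 27

scale = scale + scale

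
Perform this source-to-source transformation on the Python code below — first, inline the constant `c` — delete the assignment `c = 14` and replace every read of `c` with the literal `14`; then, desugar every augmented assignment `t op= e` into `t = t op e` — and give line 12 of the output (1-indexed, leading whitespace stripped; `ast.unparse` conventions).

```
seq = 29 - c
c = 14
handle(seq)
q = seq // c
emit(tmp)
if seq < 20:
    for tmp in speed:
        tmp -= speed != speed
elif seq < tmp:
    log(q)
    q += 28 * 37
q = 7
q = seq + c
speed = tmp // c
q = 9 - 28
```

Transformed code:
seq = 29 - 14
handle(seq)
q = seq // 14
emit(tmp)
if seq < 20:
    for tmp in speed:
        tmp = tmp - (speed != speed)
elif seq < tmp:
    log(q)
    q = q + 28 * 37
q = 7
q = seq + 14
speed = tmp // 14
q = 9 - 28

q = seq + 14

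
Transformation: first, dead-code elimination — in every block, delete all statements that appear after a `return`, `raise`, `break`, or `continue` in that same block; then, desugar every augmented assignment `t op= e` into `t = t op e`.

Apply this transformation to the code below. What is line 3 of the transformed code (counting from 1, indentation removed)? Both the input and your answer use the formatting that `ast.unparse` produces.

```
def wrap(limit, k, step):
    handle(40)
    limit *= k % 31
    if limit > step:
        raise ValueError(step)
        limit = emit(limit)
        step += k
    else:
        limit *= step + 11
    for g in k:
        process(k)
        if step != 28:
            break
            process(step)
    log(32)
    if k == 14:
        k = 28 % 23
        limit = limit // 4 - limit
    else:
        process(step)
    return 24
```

limit = limit * (k % 31)

Transformed code:
def wrap(limit, k, step):
    handle(40)
    limit = limit * (k % 31)
    if limit > step:
        raise ValueError(step)
    else:
        limit = limit * (step + 11)
    for g in k:
        process(k)
        if step != 28:
            break
    log(32)
    if k == 14:
        k = 28 % 23
        limit = limit // 4 - limit
    else:
        process(step)
    return 24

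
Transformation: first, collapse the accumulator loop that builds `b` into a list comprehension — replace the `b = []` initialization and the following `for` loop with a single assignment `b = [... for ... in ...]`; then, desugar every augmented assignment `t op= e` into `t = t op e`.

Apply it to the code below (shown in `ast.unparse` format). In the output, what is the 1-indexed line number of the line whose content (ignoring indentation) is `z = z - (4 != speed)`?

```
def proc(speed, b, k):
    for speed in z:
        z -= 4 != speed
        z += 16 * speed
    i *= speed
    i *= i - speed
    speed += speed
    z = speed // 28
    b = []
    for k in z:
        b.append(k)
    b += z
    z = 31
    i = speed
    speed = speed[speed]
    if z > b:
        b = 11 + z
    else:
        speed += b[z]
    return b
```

Transformed code:
def proc(speed, b, k):
    for speed in z:
        z = z - (4 != speed)
        z = z + 16 * speed
    i = i * speed
    i = i * (i - speed)
    speed = speed + speed
    z = speed // 28
    b = [k for k in z]
    b = b + z
    z = 31
    i = speed
    speed = speed[speed]
    if z > b:
        b = 11 + z
    else:
        speed = speed + b[z]
    return b

3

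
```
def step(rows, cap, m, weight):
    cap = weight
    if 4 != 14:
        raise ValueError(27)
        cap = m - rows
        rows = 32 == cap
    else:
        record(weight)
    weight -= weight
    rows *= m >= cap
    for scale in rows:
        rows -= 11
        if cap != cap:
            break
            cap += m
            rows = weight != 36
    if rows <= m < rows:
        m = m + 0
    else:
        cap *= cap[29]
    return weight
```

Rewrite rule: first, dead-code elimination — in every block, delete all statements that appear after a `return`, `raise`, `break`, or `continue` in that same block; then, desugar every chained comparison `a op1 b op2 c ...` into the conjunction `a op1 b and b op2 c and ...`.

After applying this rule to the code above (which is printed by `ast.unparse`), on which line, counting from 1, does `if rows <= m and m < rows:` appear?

13

Transformed code:
def step(rows, cap, m, weight):
    cap = weight
    if 4 != 14:
        raise ValueError(27)
    else:
        record(weight)
    weight -= weight
    rows *= m >= cap
    for scale in rows:
        rows -= 11
        if cap != cap:
            break
    if rows <= m and m < rows:
        m = m + 0
    else:
        cap *= cap[29]
    return weight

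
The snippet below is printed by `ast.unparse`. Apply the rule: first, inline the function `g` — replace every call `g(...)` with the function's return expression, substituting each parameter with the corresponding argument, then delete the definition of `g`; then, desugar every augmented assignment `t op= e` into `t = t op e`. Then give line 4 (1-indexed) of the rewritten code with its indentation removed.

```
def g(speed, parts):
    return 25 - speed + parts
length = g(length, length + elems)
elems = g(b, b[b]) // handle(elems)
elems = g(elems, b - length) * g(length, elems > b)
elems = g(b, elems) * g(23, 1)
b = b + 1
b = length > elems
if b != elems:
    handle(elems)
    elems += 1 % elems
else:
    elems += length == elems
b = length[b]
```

elems = (25 - b + elems) * (25 - 23 + 1)

Transformed code:
length = 25 - length + (length + elems)
elems = (25 - b + b[b]) // handle(elems)
elems = (25 - elems + (b - length)) * (25 - length + (elems > b))
elems = (25 - b + elems) * (25 - 23 + 1)
b = b + 1
b = length > elems
if b != elems:
    handle(elems)
    elems = elems + 1 % elems
else:
    elems = elems + (length == elems)
b = length[b]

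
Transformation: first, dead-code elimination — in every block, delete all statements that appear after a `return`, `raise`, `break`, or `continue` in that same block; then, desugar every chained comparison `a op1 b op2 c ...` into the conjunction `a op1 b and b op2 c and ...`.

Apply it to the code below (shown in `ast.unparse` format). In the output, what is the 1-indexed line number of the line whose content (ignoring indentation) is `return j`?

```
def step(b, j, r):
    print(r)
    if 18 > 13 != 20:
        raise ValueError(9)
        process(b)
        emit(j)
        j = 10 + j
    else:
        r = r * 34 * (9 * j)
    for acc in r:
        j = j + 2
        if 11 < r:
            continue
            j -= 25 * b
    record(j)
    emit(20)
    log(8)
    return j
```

14

Transformed code:
def step(b, j, r):
    print(r)
    if 18 > 13 and 13 != 20:
        raise ValueError(9)
    else:
        r = r * 34 * (9 * j)
    for acc in r:
        j = j + 2
        if 11 < r:
            continue
    record(j)
    emit(20)
    log(8)
    return j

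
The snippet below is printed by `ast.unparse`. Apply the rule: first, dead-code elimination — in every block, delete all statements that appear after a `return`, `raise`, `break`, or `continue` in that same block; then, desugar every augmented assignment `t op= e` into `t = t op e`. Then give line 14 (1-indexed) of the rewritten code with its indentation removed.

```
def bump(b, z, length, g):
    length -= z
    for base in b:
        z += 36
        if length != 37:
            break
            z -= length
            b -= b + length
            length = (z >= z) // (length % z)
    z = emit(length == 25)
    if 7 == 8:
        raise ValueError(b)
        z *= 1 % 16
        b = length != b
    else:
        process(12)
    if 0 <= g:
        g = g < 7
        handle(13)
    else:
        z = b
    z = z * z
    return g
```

handle(13)

Transformed code:
def bump(b, z, length, g):
    length = length - z
    for base in b:
        z = z + 36
        if length != 37:
            break
    z = emit(length == 25)
    if 7 == 8:
        raise ValueError(b)
    else:
        process(12)
    if 0 <= g:
        g = g < 7
        handle(13)
    else:
        z = b
    z = z * z
    return g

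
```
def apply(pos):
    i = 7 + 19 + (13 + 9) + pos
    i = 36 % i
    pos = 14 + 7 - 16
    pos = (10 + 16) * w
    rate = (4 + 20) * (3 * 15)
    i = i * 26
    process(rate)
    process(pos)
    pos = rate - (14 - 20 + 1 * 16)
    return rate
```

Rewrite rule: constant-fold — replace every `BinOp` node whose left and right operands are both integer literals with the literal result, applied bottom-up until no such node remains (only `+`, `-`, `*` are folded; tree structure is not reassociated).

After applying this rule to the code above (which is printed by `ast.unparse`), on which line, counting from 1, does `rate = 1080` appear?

Transformed code:
def apply(pos):
    i = 48 + pos
    i = 36 % i
    pos = 5
    pos = 26 * w
    rate = 1080
    i = i * 26
    process(rate)
    process(pos)
    pos = rate - 10
    return rate

6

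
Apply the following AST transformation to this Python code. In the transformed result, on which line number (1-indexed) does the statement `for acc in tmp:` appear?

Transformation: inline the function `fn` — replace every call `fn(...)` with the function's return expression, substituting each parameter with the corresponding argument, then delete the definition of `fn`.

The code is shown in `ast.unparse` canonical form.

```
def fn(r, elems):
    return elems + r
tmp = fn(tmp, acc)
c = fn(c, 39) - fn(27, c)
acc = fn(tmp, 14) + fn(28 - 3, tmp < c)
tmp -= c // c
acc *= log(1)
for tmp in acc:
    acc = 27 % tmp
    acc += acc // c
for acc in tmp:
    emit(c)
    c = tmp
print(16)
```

Transformed code:
tmp = acc + tmp
c = 39 + c - (c + 27)
acc = 14 + tmp + ((tmp < c) + (28 - 3))
tmp -= c // c
acc *= log(1)
for tmp in acc:
    acc = 27 % tmp
    acc += acc // c
for acc in tmp:
    emit(c)
    c = tmp
print(16)

9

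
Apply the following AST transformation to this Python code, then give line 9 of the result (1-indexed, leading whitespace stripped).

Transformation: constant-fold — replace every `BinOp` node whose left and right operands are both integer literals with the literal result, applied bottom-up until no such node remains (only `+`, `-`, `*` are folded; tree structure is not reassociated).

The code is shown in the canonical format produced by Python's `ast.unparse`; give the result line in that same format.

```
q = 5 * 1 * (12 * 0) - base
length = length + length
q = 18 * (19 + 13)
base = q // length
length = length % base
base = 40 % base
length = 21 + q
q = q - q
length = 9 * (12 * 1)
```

Transformed code:
q = 0 - base
length = length + length
q = 576
base = q // length
length = length % base
base = 40 % base
length = 21 + q
q = q - q
length = 108

length = 108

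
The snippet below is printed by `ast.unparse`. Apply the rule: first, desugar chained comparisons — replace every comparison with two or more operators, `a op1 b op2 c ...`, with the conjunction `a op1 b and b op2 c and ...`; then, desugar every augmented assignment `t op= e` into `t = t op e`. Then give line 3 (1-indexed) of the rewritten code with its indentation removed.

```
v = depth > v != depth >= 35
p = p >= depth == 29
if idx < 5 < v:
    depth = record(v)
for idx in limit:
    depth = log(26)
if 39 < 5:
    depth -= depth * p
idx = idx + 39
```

if idx < 5 and 5 < v:

Transformed code:
v = depth > v and v != depth and (depth >= 35)
p = p >= depth and depth == 29
if idx < 5 and 5 < v:
    depth = record(v)
for idx in limit:
    depth = log(26)
if 39 < 5:
    depth = depth - depth * p
idx = idx + 39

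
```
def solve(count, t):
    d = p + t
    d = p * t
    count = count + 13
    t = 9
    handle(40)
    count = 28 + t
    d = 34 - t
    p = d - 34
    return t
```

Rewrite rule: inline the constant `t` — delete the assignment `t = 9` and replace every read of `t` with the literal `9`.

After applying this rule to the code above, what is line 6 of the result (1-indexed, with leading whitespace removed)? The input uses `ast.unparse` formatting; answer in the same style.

Transformed code:
def solve(count, t):
    d = p + 9
    d = p * 9
    count = count + 13
    handle(40)
    count = 28 + 9
    d = 34 - 9
    p = d - 34
    return 9

count = 28 + 9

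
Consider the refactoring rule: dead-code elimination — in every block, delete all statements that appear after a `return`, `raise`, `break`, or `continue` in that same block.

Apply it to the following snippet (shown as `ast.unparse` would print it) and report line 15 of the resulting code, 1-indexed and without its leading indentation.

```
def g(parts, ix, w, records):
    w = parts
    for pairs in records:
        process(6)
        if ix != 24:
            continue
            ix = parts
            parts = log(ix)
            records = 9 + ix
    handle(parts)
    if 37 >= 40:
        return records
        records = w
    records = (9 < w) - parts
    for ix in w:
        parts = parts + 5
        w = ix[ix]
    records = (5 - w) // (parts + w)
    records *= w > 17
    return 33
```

Transformed code:
def g(parts, ix, w, records):
    w = parts
    for pairs in records:
        process(6)
        if ix != 24:
            continue
    handle(parts)
    if 37 >= 40:
        return records
    records = (9 < w) - parts
    for ix in w:
        parts = parts + 5
        w = ix[ix]
    records = (5 - w) // (parts + w)
    records *= w > 17
    return 33

records *= w > 17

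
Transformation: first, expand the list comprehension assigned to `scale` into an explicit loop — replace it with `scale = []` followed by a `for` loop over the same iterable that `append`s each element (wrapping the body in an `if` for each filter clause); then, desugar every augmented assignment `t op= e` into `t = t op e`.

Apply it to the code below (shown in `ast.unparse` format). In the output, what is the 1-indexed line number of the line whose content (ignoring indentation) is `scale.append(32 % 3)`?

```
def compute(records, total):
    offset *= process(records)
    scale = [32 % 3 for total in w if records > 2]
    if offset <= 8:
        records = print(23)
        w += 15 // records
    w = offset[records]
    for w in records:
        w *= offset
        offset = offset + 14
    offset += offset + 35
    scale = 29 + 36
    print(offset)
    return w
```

6

Transformed code:
def compute(records, total):
    offset = offset * process(records)
    scale = []
    for total in w:
        if records > 2:
            scale.append(32 % 3)
    if offset <= 8:
        records = print(23)
        w = w + 15 // records
    w = offset[records]
    for w in records:
        w = w * offset
        offset = offset + 14
    offset = offset + (offset + 35)
    scale = 29 + 36
    print(offset)
    return w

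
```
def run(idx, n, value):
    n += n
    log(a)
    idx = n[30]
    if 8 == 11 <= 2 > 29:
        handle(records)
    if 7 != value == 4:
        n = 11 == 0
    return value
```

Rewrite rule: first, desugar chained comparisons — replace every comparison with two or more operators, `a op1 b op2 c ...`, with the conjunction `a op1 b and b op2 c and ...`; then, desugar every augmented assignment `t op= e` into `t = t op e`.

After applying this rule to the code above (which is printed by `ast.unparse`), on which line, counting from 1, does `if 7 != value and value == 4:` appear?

Transformed code:
def run(idx, n, value):
    n = n + n
    log(a)
    idx = n[30]
    if 8 == 11 and 11 <= 2 and (2 > 29):
        handle(records)
    if 7 != value and value == 4:
        n = 11 == 0
    return value

7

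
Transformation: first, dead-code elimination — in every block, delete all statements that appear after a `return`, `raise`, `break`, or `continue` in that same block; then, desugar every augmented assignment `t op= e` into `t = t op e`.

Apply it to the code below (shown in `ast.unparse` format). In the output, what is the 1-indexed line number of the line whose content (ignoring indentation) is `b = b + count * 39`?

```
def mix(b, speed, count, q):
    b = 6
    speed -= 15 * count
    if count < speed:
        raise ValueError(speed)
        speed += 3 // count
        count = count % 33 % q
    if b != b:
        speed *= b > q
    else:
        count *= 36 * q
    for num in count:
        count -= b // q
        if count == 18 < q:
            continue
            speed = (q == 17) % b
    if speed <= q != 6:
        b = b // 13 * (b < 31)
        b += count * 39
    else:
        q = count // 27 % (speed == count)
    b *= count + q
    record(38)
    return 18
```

Transformed code:
def mix(b, speed, count, q):
    b = 6
    speed = speed - 15 * count
    if count < speed:
        raise ValueError(speed)
    if b != b:
        speed = speed * (b > q)
    else:
        count = count * (36 * q)
    for num in count:
        count = count - b // q
        if count == 18 < q:
            continue
    if speed <= q != 6:
        b = b // 13 * (b < 31)
        b = b + count * 39
    else:
        q = count // 27 % (speed == count)
    b = b * (count + q)
    record(38)
    return 18

16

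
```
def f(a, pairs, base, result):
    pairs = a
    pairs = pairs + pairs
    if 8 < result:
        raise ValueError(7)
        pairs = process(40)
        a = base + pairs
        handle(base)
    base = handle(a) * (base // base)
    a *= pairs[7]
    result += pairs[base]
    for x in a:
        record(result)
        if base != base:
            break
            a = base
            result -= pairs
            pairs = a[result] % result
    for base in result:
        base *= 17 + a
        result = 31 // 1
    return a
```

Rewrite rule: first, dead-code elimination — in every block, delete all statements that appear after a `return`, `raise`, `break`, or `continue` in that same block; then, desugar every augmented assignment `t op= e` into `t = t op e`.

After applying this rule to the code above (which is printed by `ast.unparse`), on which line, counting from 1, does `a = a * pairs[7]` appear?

Transformed code:
def f(a, pairs, base, result):
    pairs = a
    pairs = pairs + pairs
    if 8 < result:
        raise ValueError(7)
    base = handle(a) * (base // base)
    a = a * pairs[7]
    result = result + pairs[base]
    for x in a:
        record(result)
        if base != base:
            break
    for base in result:
        base = base * (17 + a)
        result = 31 // 1
    return a

7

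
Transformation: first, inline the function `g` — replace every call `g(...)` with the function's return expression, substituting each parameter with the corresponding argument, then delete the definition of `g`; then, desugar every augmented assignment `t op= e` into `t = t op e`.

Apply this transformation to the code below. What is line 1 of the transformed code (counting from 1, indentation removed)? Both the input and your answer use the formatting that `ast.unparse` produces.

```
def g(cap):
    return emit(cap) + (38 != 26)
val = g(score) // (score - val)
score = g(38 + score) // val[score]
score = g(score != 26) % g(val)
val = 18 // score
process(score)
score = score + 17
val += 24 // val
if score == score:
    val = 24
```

val = (emit(score) + (38 != 26)) // (score - val)

Transformed code:
val = (emit(score) + (38 != 26)) // (score - val)
score = (emit(38 + score) + (38 != 26)) // val[score]
score = (emit(score != 26) + (38 != 26)) % (emit(val) + (38 != 26))
val = 18 // score
process(score)
score = score + 17
val = val + 24 // val
if score == score:
    val = 24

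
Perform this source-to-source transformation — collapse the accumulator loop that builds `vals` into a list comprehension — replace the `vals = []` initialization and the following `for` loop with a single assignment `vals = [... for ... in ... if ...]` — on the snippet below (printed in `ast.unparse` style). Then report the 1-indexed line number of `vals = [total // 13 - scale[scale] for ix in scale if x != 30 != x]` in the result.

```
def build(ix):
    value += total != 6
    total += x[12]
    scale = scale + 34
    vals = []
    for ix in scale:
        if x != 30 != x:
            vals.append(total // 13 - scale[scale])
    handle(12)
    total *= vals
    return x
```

5

Transformed code:
def build(ix):
    value += total != 6
    total += x[12]
    scale = scale + 34
    vals = [total // 13 - scale[scale] for ix in scale if x != 30 != x]
    handle(12)
    total *= vals
    return x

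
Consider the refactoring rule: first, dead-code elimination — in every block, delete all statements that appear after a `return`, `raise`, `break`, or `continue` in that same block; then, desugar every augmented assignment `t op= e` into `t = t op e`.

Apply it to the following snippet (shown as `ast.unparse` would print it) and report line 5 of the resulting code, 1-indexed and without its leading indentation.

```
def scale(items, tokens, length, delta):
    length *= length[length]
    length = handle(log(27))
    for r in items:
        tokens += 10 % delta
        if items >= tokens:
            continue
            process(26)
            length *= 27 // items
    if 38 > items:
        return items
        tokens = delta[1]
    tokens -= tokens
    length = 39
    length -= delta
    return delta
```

tokens = tokens + 10 % delta

Transformed code:
def scale(items, tokens, length, delta):
    length = length * length[length]
    length = handle(log(27))
    for r in items:
        tokens = tokens + 10 % delta
        if items >= tokens:
            continue
    if 38 > items:
        return items
    tokens = tokens - tokens
    length = 39
    length = length - delta
    return delta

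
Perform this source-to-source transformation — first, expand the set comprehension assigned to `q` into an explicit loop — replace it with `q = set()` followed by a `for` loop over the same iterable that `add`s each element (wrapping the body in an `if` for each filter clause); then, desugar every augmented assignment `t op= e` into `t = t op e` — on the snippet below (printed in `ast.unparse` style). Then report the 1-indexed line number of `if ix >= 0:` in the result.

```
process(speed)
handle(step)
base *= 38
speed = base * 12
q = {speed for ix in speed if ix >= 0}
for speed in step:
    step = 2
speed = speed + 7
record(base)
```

Transformed code:
process(speed)
handle(step)
base = base * 38
speed = base * 12
q = set()
for ix in speed:
    if ix >= 0:
        q.add(speed)
for speed in step:
    step = 2
speed = speed + 7
record(base)

7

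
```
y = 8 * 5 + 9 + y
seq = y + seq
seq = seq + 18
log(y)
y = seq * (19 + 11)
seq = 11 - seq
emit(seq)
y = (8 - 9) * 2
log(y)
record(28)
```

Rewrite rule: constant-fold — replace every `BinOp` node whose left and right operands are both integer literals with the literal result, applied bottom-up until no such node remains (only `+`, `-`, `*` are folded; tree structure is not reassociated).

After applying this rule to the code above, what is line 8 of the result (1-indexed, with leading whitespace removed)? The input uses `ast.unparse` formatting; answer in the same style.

y = -2

Transformed code:
y = 49 + y
seq = y + seq
seq = seq + 18
log(y)
y = seq * 30
seq = 11 - seq
emit(seq)
y = -2
log(y)
record(28)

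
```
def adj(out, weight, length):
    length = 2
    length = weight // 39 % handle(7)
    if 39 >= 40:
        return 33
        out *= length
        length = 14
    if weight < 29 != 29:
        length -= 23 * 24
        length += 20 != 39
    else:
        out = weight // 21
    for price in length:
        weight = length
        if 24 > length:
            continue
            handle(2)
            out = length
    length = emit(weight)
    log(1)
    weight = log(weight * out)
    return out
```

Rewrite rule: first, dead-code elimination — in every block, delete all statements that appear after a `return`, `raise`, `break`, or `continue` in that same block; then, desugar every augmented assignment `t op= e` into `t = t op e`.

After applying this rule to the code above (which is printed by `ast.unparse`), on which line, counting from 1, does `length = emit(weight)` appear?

15

Transformed code:
def adj(out, weight, length):
    length = 2
    length = weight // 39 % handle(7)
    if 39 >= 40:
        return 33
    if weight < 29 != 29:
        length = length - 23 * 24
        length = length + (20 != 39)
    else:
        out = weight // 21
    for price in length:
        weight = length
        if 24 > length:
            continue
    length = emit(weight)
    log(1)
    weight = log(weight * out)
    return out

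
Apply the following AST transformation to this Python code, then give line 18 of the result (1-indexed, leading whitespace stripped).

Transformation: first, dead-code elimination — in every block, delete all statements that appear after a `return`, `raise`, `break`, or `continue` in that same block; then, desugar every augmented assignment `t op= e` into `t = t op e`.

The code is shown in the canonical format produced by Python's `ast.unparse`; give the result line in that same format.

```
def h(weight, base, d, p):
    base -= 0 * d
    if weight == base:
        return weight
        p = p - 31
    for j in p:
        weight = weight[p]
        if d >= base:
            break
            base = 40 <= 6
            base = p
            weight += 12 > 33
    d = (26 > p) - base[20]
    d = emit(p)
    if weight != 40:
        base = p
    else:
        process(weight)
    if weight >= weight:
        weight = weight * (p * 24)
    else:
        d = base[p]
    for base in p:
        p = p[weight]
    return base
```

Transformed code:
def h(weight, base, d, p):
    base = base - 0 * d
    if weight == base:
        return weight
    for j in p:
        weight = weight[p]
        if d >= base:
            break
    d = (26 > p) - base[20]
    d = emit(p)
    if weight != 40:
        base = p
    else:
        process(weight)
    if weight >= weight:
        weight = weight * (p * 24)
    else:
        d = base[p]
    for base in p:
        p = p[weight]
    return base

d = base[p]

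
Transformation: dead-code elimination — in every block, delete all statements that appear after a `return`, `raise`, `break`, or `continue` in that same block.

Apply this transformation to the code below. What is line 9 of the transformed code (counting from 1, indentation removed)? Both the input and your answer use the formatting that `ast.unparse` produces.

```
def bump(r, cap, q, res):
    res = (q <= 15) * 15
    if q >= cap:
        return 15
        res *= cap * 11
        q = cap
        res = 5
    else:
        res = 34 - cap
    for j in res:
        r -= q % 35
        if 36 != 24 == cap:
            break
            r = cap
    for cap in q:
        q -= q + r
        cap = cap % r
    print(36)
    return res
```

Transformed code:
def bump(r, cap, q, res):
    res = (q <= 15) * 15
    if q >= cap:
        return 15
    else:
        res = 34 - cap
    for j in res:
        r -= q % 35
        if 36 != 24 == cap:
            break
    for cap in q:
        q -= q + r
        cap = cap % r
    print(36)
    return res

if 36 != 24 == cap:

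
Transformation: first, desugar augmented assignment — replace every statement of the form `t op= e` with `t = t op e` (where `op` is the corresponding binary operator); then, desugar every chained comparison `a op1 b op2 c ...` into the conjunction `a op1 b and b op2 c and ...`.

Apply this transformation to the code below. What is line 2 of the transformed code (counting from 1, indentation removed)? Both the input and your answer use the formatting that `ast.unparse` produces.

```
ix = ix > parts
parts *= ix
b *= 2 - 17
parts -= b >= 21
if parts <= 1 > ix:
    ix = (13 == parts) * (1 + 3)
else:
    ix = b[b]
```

parts = parts * ix

Transformed code:
ix = ix > parts
parts = parts * ix
b = b * (2 - 17)
parts = parts - (b >= 21)
if parts <= 1 and 1 > ix:
    ix = (13 == parts) * (1 + 3)
else:
    ix = b[b]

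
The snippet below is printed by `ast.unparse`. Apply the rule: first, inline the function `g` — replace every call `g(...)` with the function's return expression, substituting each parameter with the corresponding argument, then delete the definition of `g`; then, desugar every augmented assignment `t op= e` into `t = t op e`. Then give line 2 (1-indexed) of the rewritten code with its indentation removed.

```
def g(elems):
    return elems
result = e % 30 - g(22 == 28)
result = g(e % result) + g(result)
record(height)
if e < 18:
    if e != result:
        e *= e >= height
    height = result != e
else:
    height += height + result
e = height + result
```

Transformed code:
result = e % 30 - (22 == 28)
result = e % result + result
record(height)
if e < 18:
    if e != result:
        e = e * (e >= height)
    height = result != e
else:
    height = height + (height + result)
e = height + result

result = e % result + result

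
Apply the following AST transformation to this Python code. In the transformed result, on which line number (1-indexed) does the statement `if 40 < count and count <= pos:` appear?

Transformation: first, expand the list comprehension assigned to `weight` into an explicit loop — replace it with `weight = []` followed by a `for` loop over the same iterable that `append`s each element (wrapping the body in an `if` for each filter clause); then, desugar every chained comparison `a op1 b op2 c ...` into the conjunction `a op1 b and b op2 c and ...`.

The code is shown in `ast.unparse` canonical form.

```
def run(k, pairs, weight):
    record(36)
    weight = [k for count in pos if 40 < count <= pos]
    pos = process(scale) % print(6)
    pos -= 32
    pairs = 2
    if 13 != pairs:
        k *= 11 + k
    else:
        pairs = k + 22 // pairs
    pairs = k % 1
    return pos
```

5

Transformed code:
def run(k, pairs, weight):
    record(36)
    weight = []
    for count in pos:
        if 40 < count and count <= pos:
            weight.append(k)
    pos = process(scale) % print(6)
    pos -= 32
    pairs = 2
    if 13 != pairs:
        k *= 11 + k
    else:
        pairs = k + 22 // pairs
    pairs = k % 1
    return pos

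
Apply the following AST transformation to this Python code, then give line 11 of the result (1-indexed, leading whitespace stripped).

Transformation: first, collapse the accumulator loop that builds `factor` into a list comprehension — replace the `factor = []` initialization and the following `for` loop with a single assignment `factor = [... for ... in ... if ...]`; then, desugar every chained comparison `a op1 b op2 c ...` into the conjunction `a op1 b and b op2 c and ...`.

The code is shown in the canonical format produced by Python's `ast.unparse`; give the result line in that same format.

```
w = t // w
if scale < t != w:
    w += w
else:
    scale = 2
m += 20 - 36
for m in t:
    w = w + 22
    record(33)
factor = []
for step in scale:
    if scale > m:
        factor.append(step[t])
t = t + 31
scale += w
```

Transformed code:
w = t // w
if scale < t and t != w:
    w += w
else:
    scale = 2
m += 20 - 36
for m in t:
    w = w + 22
    record(33)
factor = [step[t] for step in scale if scale > m]
t = t + 31
scale += w

t = t + 31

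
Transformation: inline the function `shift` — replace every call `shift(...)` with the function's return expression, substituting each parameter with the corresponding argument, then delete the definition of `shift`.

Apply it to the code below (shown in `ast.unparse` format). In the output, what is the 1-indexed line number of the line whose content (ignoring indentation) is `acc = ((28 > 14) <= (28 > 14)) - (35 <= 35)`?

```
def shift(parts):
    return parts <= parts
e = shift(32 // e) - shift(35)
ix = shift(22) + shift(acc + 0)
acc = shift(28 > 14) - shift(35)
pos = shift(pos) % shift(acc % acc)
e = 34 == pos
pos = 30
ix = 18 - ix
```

Transformed code:
e = (32 // e <= 32 // e) - (35 <= 35)
ix = (22 <= 22) + (acc + 0 <= acc + 0)
acc = ((28 > 14) <= (28 > 14)) - (35 <= 35)
pos = (pos <= pos) % (acc % acc <= acc % acc)
e = 34 == pos
pos = 30
ix = 18 - ix

3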